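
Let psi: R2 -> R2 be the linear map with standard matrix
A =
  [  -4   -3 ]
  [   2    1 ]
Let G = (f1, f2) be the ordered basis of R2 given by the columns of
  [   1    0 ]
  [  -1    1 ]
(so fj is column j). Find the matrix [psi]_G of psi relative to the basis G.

Let P have columns f1, f2. Then [psi]_G = P^(-1) A P.
Here det P = 1, so P^(-1) is integer; computing A P first and then P^(-1)(A P) gives [[-1, -3], [0, -2]].

[[-1, -3], [0, -2]]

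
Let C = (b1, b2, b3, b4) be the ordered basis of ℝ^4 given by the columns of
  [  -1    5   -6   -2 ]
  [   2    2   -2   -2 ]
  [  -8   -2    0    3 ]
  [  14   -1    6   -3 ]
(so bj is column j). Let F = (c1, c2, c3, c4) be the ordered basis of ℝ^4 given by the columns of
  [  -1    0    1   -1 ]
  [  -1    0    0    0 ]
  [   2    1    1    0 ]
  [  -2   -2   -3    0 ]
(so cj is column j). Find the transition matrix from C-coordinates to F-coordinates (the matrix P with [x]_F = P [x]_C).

Take x = bj: its C-coordinates are the j-th standard unit vector, so P e_j — column j of P — equals [bj]_F.
b1 = -2c1 - 2c2 - 2c3 + c4, giving column 1 = <-2, -2, -2, 1>; repeating for each j gives P = [[-2, -2, 2, 2], [-2, 1, -2, -2], [-2, 1, -2, 1], [1, -2, 2, 1]].

[[-2, -2, 2, 2], [-2, 1, -2, -2], [-2, 1, -2, 1], [1, -2, 2, 1]]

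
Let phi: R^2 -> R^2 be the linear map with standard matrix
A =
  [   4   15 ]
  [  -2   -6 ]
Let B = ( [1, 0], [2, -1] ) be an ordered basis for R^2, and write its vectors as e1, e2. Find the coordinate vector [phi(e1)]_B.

[0, 2]

Column 1 of [phi]_B is the B-coordinate vector of phi(e1).
In standard coordinates phi(e1) = A e1 = [4, -2].
Converting to B: [4, -2] = 0·e1 + 2e2, so the coordinate vector is [0, 2].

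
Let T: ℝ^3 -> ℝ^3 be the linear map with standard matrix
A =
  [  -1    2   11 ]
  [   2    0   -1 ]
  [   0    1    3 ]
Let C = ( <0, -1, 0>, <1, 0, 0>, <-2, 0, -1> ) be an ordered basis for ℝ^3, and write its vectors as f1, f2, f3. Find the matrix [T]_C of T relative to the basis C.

[[0, -2, 3], [0, -1, -3], [1, 0, 3]]

With P the matrix whose columns are f1, ..., f3, [T]_C = P^(-1) A P.
Column by column: T(f1) = A f1 = <-2, 0, -1>; its C-coordinates <0, 0, 1> give column 1.
Continuing for each basis vector yields [T]_C = [[0, -2, 3], [0, -1, -3], [1, 0, 3]].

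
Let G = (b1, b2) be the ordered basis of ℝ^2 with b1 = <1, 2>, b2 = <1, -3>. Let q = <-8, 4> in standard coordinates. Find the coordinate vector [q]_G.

We seek scalars with c_1 b1 + c_2 b2 = q; equivalently solve M c = q where the columns of M are b1, b2.
System: c_1 + c_2 = -8, 2c_1 - 3c_2 = 4; solving gives c_1 = -4, c_2 = -4.
Check: -4b1 - 4b2 = <-8, 4>.

<-4, -4>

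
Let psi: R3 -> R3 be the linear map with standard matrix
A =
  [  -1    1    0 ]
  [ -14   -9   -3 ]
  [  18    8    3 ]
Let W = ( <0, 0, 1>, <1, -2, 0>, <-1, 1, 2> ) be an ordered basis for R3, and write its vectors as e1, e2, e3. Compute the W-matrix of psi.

The j-th column of [psi]_W is [psi(ej)]_W.
psi(e1) = A e1 = <0, -3, 3> = -3e1 + 3e2 + 3e3, so column 1 is <-3, 3, 3>.
Repeating for e2, e3 and assembling the columns gives [[-3, -2, 2], [3, -1, -1], [3, 2, -3]].

[[-3, -2, 2], [3, -1, -1], [3, 2, -3]]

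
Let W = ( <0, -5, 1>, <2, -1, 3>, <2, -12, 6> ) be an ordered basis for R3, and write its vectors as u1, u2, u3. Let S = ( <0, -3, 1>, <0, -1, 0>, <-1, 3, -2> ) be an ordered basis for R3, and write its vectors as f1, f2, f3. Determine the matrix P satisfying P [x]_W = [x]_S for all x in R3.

Take x = uj: its W-coordinates are the j-th standard unit vector, so P e_j — column j of P — equals [uj]_S.
u1 = f1 + 2f2 + 0·f3, giving column 1 = <1, 2, 0>; repeating for each j gives P = [[1, -1, 2], [2, -2, 0], [0, -2, -2]].

[[1, -1, 2], [2, -2, 0], [0, -2, -2]]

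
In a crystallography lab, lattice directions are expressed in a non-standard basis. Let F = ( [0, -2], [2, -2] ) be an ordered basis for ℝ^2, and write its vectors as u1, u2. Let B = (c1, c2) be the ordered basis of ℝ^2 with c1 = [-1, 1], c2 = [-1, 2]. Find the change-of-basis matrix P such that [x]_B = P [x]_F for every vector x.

[[2, -2], [-2, 0]]

Let M have columns uj and N have columns cj. Then for every x, N [x]_B = x = M [x]_F, so P = N^(-1) M.
Since det N = -1, N^(-1) has integer entries; multiplying gives P = [[2, -2], [-2, 0]].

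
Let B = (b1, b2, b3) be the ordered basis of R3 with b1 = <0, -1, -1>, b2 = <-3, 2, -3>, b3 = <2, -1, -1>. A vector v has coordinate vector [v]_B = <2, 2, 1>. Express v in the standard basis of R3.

The coordinates say v = 2b1 + 2b2 + b3; adding the scaled basis vectors gives <-4, 1, -9>.

<-4, 1, -9>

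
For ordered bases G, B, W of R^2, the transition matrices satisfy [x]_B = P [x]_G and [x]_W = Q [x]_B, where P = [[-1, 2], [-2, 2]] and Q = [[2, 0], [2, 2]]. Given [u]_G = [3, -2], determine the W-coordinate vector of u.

[-14, -34]

Composing the changes, [u]_W = Q P [u]_G.
Q P = [[-2, 4], [-6, 8]]; applying this to [3, -2] gives [-14, -34].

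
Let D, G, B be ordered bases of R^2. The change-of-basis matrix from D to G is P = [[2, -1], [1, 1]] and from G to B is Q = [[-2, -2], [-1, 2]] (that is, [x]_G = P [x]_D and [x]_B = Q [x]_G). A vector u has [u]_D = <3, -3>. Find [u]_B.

Apply P to get G-coordinates <9, 0>, then Q to get B-coordinates.
The result is [u]_B = <-18, -9>.

<-18, -9>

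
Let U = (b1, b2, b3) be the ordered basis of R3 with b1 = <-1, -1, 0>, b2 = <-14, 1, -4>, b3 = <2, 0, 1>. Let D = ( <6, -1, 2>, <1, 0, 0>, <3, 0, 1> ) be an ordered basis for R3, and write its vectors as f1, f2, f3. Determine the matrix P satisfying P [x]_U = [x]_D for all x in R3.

[[1, -1, 0], [-1, -2, -1], [-2, -2, 1]]

Column j of P is [bj]_D, since P maps U-coordinates to D-coordinates.
Expressing b1 in D: b1 = f1 - f2 - 2f3, so column 1 of P is <1, -1, -2>.
Doing the same for each bj gives P = [[1, -1, 0], [-1, -2, -1], [-2, -2, 1]].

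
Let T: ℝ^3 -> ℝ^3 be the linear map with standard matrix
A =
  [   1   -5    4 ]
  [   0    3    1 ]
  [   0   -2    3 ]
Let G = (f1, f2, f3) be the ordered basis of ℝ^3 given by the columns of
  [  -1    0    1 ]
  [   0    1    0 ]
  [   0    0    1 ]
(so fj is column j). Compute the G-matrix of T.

The j-th column of [T]_G is [T(fj)]_G.
T(f1) = A f1 = [-1, 0, 0] = f1 + 0·f2 + 0·f3, so column 1 is [1, 0, 0].
Repeating for f2, f3 and assembling the columns gives [[1, 3, -2], [0, 3, 1], [0, -2, 3]].

[[1, 3, -2], [0, 3, 1], [0, -2, 3]]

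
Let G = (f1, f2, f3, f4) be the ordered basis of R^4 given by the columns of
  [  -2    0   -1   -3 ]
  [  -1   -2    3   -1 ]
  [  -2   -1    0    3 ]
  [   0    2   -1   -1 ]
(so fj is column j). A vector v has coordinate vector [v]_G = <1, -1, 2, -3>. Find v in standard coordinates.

<5, 10, -10, -1>

By definition v = f1 - f2 + 2f3 - 3f4.
Summing componentwise gives <5, 10, -10, -1>.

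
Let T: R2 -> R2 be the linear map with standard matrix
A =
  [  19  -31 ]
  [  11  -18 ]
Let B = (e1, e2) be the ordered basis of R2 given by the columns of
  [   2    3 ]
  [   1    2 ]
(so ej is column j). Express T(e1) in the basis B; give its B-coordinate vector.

Column 1 of [T]_B is the B-coordinate vector of T(e1).
In standard coordinates T(e1) = A e1 = [7, 4].
Converting to B: [7, 4] = 2e1 + e2, so the coordinate vector is [2, 1].

[2, 1]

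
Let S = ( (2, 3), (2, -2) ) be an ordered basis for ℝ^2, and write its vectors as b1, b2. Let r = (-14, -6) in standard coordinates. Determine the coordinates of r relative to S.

[r]_S is the unique c with M c = r, where M has columns b1, b2.
System: 2c_1 + 2c_2 = -14, 3c_1 - 2c_2 = -6; solving gives c_1 = -4, c_2 = -3.
Check: -4b1 - 3b2 = (-14, -6).

(-4, -3)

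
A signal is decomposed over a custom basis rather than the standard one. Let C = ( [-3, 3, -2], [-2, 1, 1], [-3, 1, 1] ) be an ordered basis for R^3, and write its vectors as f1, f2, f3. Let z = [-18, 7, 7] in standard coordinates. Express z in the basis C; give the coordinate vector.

Write z = c_1 f1 + ... + c_3 f3 and solve for the c_i.
Row-reducing the augmented matrix [M | z] gives c = (0, 3, 4).
Check: 0·f1 + 3f2 + 4f3 = [-18, 7, 7].

[0, 3, 4]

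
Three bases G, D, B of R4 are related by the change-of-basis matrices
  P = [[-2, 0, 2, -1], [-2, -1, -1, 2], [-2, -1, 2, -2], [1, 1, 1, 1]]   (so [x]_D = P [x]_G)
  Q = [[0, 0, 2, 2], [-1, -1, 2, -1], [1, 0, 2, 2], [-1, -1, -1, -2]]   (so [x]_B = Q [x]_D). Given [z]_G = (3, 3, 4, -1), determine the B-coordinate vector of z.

Apply P to get D-coordinates (3, -15, 1, 9), then Q to get B-coordinates.
The result is [z]_B = (20, 5, 23, -7).

(20, 5, 23, -7)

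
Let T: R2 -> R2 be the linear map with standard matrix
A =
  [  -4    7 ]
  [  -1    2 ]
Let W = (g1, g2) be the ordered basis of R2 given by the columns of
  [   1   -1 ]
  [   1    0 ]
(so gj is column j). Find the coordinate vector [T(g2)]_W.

<1, -3>

Column 2 of [T]_W is the W-coordinate vector of T(g2).
In standard coordinates T(g2) = A g2 = <4, 1>.
Converting to W: <4, 1> = g1 - 3g2, so the coordinate vector is <1, -3>.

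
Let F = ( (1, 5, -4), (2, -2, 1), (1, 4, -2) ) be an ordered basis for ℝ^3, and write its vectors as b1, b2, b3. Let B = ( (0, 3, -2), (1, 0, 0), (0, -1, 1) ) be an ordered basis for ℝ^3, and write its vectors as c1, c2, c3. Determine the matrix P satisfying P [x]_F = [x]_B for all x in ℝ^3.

Take x = bj: its F-coordinates are the j-th standard unit vector, so P e_j — column j of P — equals [bj]_B.
b1 = c1 + c2 - 2c3, giving column 1 = (1, 1, -2); repeating for each j gives P = [[1, -1, 2], [1, 2, 1], [-2, -1, 2]].

[[1, -1, 2], [1, 2, 1], [-2, -1, 2]]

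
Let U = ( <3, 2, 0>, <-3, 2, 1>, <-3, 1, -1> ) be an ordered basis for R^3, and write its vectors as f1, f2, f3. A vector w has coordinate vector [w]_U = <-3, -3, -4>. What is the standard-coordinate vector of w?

w = M [w]_U, where M has columns f1, ..., f3.
Carrying out the matrix-vector product, w = <12, -16, 1>.

<12, -16, 1>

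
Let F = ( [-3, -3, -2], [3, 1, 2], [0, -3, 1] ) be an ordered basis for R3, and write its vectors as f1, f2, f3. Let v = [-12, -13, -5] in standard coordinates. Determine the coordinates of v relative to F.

[v]_F is the unique c with M c = v, where M has columns f1, ..., f3.
Solving this 3x3 system gives c = (0, -4, 3).
Check: 0·f1 - 4f2 + 3f3 = [-12, -13, -5].

[0, -4, 3]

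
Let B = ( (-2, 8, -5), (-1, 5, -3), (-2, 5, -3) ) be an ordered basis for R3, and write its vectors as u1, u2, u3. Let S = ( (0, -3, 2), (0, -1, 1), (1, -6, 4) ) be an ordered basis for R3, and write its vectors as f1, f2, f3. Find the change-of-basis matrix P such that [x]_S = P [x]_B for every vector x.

Column j of P is [uj]_S, since P maps B-coordinates to S-coordinates.
Expressing u1 in S: u1 = f1 + f2 - 2f3, so column 1 of P is (1, 1, -2).
Doing the same for each uj gives P = [[1, 0, 2], [1, 1, 1], [-2, -1, -2]].

[[1, 0, 2], [1, 1, 1], [-2, -1, -2]]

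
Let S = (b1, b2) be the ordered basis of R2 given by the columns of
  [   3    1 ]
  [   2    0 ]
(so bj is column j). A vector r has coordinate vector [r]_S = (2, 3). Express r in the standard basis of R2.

The coordinates say r = 2b1 + 3b2; adding the scaled basis vectors gives (9, 4).

(9, 4)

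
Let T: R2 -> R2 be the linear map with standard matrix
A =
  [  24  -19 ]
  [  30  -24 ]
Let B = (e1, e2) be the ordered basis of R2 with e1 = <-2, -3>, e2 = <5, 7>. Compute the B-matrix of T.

[[3, -1], [3, -3]]

Let P have columns e1, e2. Then [T]_B = P^(-1) A P.
Here det P = 1, so P^(-1) is integer; computing A P first and then P^(-1)(A P) gives [[3, -1], [3, -3]].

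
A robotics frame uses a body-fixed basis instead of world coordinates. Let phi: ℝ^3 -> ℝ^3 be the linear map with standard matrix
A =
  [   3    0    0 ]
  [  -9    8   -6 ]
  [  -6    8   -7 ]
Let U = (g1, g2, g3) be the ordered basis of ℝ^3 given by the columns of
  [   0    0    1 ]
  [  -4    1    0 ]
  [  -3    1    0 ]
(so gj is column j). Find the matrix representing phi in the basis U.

[[3, -1, 3], [-2, -2, 3], [0, 0, 3]]

The j-th column of [phi]_U is [phi(gj)]_U.
phi(g1) = A g1 = [0, -14, -11] = 3g1 - 2g2 + 0·g3, so column 1 is [3, -2, 0].
Repeating for g2, g3 and assembling the columns gives [[3, -1, 3], [-2, -2, 3], [0, 0, 3]].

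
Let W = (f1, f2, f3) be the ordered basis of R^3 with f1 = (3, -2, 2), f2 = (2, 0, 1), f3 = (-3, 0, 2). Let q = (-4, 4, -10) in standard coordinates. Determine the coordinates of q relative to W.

We seek scalars with c_1 f1 + ... + c_3 f3 = q; equivalently solve M c = q where the columns of M are f1, ..., f3.
Gaussian elimination on [M | q] yields c = (-2, -2, -2).
Check: -2f1 - 2f2 - 2f3 = (-4, 4, -10).

(-2, -2, -2)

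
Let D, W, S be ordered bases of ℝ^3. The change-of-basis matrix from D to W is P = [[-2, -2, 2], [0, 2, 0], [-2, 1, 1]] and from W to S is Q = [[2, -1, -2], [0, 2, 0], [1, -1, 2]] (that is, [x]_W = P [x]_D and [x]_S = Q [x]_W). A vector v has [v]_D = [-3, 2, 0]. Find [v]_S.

First [v]_W = P [v]_D = [2, 4, 8].
Then [v]_S = Q [v]_W = [-16, 8, 14].

[-16, 8, 14]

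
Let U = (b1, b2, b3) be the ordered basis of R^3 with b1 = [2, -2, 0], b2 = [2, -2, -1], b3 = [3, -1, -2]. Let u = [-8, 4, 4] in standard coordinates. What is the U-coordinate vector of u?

We seek scalars with c_1 b1 + ... + c_3 b3 = u; equivalently solve M c = u where the columns of M are b1, ..., b3.
Solving this 3x3 system gives c = (-1, 0, -2).
Check: -b1 + 0·b2 - 2b3 = [-8, 4, 4].

[-1, 0, -2]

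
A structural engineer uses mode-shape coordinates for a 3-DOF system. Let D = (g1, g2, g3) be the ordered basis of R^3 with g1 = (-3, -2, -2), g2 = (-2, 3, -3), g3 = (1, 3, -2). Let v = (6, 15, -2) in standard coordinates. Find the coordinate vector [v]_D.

(-3, 2, 1)

Write v = c_1 g1 + ... + c_3 g3 and solve for the c_i.
Solving this 3x3 system gives c = (-3, 2, 1).
Check: -3g1 + 2g2 + g3 = (6, 15, -2).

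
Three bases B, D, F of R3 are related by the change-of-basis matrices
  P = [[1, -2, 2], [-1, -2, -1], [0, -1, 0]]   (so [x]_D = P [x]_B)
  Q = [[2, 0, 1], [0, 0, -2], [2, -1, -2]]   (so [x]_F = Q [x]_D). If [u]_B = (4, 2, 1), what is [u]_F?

Apply P to get D-coordinates (2, -9, -2), then Q to get F-coordinates.
The result is [u]_F = (2, 4, 17).

(2, 4, 17)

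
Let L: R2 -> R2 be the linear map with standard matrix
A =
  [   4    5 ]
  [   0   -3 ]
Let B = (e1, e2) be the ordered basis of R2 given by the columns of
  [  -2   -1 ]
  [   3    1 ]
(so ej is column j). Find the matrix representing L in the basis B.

Let P have columns e1, e2. Then [L]_B = P^(-1) A P.
Here det P = 1, so P^(-1) is integer; computing A P first and then P^(-1)(A P) gives [[-2, -2], [-3, 3]].

[[-2, -2], [-3, 3]]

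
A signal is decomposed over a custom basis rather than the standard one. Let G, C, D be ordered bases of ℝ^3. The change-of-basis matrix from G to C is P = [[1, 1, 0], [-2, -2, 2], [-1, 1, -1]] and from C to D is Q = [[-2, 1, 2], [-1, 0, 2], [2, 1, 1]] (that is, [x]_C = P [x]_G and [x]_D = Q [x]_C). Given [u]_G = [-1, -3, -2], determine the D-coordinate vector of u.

[12, 4, -4]

Apply P to get C-coordinates [-4, 4, 0], then Q to get D-coordinates.
The result is [u]_D = [12, 4, -4].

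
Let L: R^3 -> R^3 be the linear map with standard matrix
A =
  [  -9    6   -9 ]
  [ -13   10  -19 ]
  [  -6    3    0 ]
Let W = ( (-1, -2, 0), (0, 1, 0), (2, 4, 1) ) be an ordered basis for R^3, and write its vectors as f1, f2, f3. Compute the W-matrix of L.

The j-th column of [L]_W is [L(fj)]_W.
L(f1) = A f1 = (-3, -7, 0) = 3f1 - f2 + 0·f3, so column 1 is (3, -1, 0).
Repeating for f2, f3 and assembling the columns gives [[3, 0, 3], [-1, -2, 1], [0, 3, 0]].

[[3, 0, 3], [-1, -2, 1], [0, 3, 0]]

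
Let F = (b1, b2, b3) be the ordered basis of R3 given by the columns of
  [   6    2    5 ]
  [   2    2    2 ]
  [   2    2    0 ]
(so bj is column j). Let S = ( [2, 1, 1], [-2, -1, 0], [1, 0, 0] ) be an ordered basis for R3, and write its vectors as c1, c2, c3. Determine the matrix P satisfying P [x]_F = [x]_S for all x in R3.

Let M have columns bj and N have columns cj. Then for every x, N [x]_S = x = M [x]_F, so P = N^(-1) M.
Since det N = 1, N^(-1) has integer entries; multiplying gives P = [[2, 2, 0], [0, 0, -2], [2, -2, 1]].

[[2, 2, 0], [0, 0, -2], [2, -2, 1]]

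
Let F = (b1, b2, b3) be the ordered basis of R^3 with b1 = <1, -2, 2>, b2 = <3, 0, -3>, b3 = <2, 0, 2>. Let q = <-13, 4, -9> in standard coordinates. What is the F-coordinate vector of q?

<-2, -1, -4>

Write q = c_1 b1 + ... + c_3 b3 and solve for the c_i.
Row-reducing the augmented matrix [M | q] gives c = (-2, -1, -4).
Check: -2b1 - b2 - 4b3 = <-13, 4, -9>.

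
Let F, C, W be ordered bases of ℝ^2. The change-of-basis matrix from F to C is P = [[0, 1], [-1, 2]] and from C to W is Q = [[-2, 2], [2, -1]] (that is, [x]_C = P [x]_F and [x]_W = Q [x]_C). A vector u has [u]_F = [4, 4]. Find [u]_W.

Apply P to get C-coordinates [4, 4], then Q to get W-coordinates.
The result is [u]_W = [0, 4].

[0, 4]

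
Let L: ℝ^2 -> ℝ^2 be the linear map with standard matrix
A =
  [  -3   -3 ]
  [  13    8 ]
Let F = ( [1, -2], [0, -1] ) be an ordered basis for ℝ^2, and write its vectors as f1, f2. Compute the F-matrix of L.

The j-th column of [L]_F is [L(fj)]_F.
L(f1) = A f1 = [3, -3] = 3f1 - 3f2, so column 1 is [3, -3].
Repeating for f2 and assembling the columns gives [[3, 3], [-3, 2]].

[[3, 3], [-3, 2]]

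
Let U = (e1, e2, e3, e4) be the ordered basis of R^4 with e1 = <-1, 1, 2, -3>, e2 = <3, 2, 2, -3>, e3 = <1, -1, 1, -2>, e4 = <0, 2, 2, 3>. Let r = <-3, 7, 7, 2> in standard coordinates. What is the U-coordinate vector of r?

<2, 0, -1, 2>

Write r = c_1 e1 + ... + c_4 e4 and solve for the c_i.
Gaussian elimination on [M | r] yields c = (2, 0, -1, 2).
Check: 2e1 + 0·e2 - e3 + 2e4 = <-3, 7, 7, 2>.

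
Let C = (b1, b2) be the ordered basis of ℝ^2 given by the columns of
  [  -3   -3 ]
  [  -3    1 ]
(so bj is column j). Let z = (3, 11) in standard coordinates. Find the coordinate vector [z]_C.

Write z = c_1 b1 + c_2 b2 and solve for the c_i.
System: -3c_1 - 3c_2 = 3, -3c_1 + c_2 = 11; solving gives c_1 = -3, c_2 = 2.
Check: -3b1 + 2b2 = (3, 11).

(-3, 2)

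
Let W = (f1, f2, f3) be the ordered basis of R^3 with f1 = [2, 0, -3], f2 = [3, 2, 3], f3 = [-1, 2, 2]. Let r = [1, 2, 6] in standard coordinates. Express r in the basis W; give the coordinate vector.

Write r = c_1 f1 + ... + c_3 f3 and solve for the c_i.
Solving this 3x3 system gives c = (-1, 1, 0).
Check: -f1 + f2 + 0·f3 = [1, 2, 6].

[-1, 1, 0]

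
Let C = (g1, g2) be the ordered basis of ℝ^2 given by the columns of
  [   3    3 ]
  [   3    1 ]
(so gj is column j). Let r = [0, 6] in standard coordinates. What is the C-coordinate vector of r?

[r]_C is the unique c with M c = r, where M has columns g1, g2.
System: 3c_1 + 3c_2 = 0, 3c_1 + c_2 = 6; solving gives c_1 = 3, c_2 = -3.
Check: 3g1 - 3g2 = [0, 6].

[3, -3]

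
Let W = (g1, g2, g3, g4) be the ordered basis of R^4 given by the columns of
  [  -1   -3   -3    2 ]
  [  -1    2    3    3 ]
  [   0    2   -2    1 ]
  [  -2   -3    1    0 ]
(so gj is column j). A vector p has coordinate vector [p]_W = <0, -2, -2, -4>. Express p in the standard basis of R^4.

<4, -22, -4, 4>

The coordinates say p = 0·g1 - 2g2 - 2g3 - 4g4; adding the scaled basis vectors gives <4, -22, -4, 4>.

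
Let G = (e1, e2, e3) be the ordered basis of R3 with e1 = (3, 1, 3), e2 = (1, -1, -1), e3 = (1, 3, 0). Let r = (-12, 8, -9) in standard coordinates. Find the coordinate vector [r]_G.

Write r = c_1 e1 + ... + c_3 e3 and solve for the c_i.
Row-reducing the augmented matrix [M | r] gives c = (-4, -3, 3).
Check: -4e1 - 3e2 + 3e3 = (-12, 8, -9).

(-4, -3, 3)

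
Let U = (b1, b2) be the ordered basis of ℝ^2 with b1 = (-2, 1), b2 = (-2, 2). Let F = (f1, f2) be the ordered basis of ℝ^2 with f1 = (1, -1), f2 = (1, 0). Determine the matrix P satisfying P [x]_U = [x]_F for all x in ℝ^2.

[[-1, -2], [-1, 0]]

Column j of P is [bj]_F, since P maps U-coordinates to F-coordinates.
Expressing b1 in F: b1 = -f1 - f2, so column 1 of P is (-1, -1).
Doing the same for each bj gives P = [[-1, -2], [-1, 0]].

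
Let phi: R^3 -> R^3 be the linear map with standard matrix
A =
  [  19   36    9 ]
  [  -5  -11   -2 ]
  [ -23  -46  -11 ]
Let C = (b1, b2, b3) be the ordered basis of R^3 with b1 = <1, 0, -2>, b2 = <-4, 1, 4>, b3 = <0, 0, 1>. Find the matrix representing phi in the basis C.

[[-3, 0, 1], [-1, 1, -2], [-3, -2, -1]]

With P the matrix whose columns are b1, ..., b3, [phi]_C = P^(-1) A P.
Column by column: phi(b1) = A b1 = <1, -1, -1>; its C-coordinates <-3, -1, -3> give column 1.
Continuing for each basis vector yields [phi]_C = [[-3, 0, 1], [-1, 1, -2], [-3, -2, -1]].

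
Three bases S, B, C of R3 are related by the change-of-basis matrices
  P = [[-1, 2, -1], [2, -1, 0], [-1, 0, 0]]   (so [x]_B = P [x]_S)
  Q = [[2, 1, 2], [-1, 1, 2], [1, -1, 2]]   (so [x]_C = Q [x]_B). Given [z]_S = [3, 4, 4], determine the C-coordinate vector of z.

Apply P to get B-coordinates [1, 2, -3], then Q to get C-coordinates.
The result is [z]_C = [-2, -5, -7].

[-2, -5, -7]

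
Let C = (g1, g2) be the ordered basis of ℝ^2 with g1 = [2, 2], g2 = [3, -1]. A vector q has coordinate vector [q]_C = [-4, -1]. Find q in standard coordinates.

[-11, -7]

q = M [q]_C, where M has columns g1, g2.
Carrying out the matrix-vector product, q = [-11, -7].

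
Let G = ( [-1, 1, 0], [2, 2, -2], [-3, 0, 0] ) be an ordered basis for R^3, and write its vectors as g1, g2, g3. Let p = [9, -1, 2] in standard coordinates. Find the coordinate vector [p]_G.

[p]_G is the unique c with M c = p, where M has columns g1, ..., g3.
Gaussian elimination on [M | p] yields c = (1, -1, -4).
Check: g1 - g2 - 4g3 = [9, -1, 2].

[1, -1, -4]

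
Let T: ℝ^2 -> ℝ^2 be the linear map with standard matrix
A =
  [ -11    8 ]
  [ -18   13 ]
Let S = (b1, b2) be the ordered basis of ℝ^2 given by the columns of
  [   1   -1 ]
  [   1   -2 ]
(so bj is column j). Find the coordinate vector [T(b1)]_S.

(-1, 2)

Compute T(b1) = A b1 = (-3, -5) in standard coordinates.
Then write this in S-coordinates: solve for y in y_1 b1 + y_2 b2 = (-3, -5).
This gives y = (-1, 2), which is column 1 of [T]_S.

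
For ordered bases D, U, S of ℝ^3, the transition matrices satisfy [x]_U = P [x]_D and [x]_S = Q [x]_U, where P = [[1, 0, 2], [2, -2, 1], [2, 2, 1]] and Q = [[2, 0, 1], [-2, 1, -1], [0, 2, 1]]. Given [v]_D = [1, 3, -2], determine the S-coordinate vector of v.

[0, -6, -6]

Apply P to get U-coordinates [-3, -6, 6], then Q to get S-coordinates.
The result is [v]_S = [0, -6, -6].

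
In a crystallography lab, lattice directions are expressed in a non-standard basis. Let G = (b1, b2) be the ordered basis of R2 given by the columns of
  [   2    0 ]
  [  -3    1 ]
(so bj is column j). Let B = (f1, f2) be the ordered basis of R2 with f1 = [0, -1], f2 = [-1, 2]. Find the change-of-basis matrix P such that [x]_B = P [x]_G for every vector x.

[[-1, -1], [-2, 0]]

Take x = bj: its G-coordinates are the j-th standard unit vector, so P e_j — column j of P — equals [bj]_B.
b1 = -f1 - 2f2, giving column 1 = [-1, -2]; repeating for each j gives P = [[-1, -1], [-2, 0]].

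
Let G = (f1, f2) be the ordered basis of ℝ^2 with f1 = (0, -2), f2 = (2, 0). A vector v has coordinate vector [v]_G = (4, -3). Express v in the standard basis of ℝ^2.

(-6, -8)

The coordinates say v = 4f1 - 3f2; adding the scaled basis vectors gives (-6, -8).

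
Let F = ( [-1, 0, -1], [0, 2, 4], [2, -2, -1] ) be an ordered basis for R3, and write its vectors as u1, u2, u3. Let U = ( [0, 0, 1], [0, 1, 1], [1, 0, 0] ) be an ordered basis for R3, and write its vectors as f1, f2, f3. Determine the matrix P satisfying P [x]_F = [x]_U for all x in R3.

Take x = uj: its F-coordinates are the j-th standard unit vector, so P e_j — column j of P — equals [uj]_U.
u1 = -f1 + 0·f2 - f3, giving column 1 = [-1, 0, -1]; repeating for each j gives P = [[-1, 2, 1], [0, 2, -2], [-1, 0, 2]].

[[-1, 2, 1], [0, 2, -2], [-1, 0, 2]]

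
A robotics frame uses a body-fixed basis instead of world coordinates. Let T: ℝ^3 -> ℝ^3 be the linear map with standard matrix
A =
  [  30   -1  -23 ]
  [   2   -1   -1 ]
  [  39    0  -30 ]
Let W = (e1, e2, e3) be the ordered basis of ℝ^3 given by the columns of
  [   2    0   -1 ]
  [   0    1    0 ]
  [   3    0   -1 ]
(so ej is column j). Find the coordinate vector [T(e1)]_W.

Compute T(e1) = A e1 = [-9, 1, -12] in standard coordinates.
Then write this in W-coordinates: solve for y in y_1 e1 + ... + y_3 e3 = [-9, 1, -12].
This gives y = [-3, 1, 3], which is column 1 of [T]_W.

[-3, 1, 3]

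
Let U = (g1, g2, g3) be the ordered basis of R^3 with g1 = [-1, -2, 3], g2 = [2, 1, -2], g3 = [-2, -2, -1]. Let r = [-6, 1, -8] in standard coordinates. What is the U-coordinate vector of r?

[-4, -3, 2]

[r]_U is the unique c with M c = r, where M has columns g1, ..., g3.
Row-reducing the augmented matrix [M | r] gives c = (-4, -3, 2).
Check: -4g1 - 3g2 + 2g3 = [-6, 1, -8].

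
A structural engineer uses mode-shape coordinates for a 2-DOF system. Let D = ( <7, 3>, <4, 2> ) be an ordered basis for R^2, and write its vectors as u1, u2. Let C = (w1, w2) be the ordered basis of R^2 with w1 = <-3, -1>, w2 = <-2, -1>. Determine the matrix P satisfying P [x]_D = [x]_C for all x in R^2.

Column j of P is [uj]_C, since P maps D-coordinates to C-coordinates.
Expressing u1 in C: u1 = -w1 - 2w2, so column 1 of P is <-1, -2>.
Doing the same for each uj gives P = [[-1, 0], [-2, -2]].

[[-1, 0], [-2, -2]]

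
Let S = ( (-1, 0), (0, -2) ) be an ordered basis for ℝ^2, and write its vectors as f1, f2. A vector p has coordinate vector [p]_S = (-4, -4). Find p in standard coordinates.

(4, 8)

The coordinates say p = -4f1 - 4f2; adding the scaled basis vectors gives (4, 8).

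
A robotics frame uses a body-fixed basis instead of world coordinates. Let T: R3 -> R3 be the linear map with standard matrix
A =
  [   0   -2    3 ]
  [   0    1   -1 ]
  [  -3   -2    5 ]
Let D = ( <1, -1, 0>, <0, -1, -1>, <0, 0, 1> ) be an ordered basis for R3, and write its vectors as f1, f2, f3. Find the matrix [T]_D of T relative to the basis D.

Let P have columns f1, ..., f3. Then [T]_D = P^(-1) A P.
Here det P = -1, so P^(-1) is integer; computing A P first and then P^(-1)(A P) gives [[2, -1, 3], [-1, 1, -2], [-2, -2, 3]].

[[2, -1, 3], [-1, 1, -2], [-2, -2, 3]]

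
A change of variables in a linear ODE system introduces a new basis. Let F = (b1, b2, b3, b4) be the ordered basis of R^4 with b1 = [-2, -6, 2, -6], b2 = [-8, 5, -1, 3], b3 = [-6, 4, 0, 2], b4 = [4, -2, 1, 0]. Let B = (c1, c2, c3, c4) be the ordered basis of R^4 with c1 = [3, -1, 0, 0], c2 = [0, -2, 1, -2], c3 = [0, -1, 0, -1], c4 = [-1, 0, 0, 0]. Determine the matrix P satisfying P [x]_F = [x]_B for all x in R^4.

[[0, -2, -2, 2], [2, -1, 0, 1], [2, -1, -2, -2], [2, 2, 0, 2]]

Take x = bj: its F-coordinates are the j-th standard unit vector, so P e_j — column j of P — equals [bj]_B.
b1 = 0·c1 + 2c2 + 2c3 + 2c4, giving column 1 = [0, 2, 2, 2]; repeating for each j gives P = [[0, -2, -2, 2], [2, -1, 0, 1], [2, -1, -2, -2], [2, 2, 0, 2]].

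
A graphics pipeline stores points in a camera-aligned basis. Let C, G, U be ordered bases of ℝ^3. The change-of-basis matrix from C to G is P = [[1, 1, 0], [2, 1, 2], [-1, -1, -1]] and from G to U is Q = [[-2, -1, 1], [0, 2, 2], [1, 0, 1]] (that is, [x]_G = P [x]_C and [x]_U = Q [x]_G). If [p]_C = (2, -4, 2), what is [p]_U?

(0, 8, -2)

First [p]_G = P [p]_C = (-2, 4, 0).
Then [p]_U = Q [p]_G = (0, 8, -2).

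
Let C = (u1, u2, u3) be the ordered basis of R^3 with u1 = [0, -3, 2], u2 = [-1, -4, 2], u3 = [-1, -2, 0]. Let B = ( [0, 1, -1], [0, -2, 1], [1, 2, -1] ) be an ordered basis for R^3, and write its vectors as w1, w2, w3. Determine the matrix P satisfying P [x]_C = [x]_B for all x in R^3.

Take x = uj: its C-coordinates are the j-th standard unit vector, so P e_j — column j of P — equals [uj]_B.
u1 = -w1 + w2 + 0·w3, giving column 1 = [-1, 1, 0]; repeating for each j gives P = [[-1, 0, 2], [1, 1, 1], [0, -1, -1]].

[[-1, 0, 2], [1, 1, 1], [0, -1, -1]]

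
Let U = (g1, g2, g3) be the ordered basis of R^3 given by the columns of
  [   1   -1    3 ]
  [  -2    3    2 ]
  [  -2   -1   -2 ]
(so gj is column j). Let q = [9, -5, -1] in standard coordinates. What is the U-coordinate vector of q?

Write q = c_1 g1 + ... + c_3 g3 and solve for the c_i.
Row-reducing the augmented matrix [M | q] gives c = (0, -3, 2).
Check: 0·g1 - 3g2 + 2g3 = [9, -5, -1].

[0, -3, 2]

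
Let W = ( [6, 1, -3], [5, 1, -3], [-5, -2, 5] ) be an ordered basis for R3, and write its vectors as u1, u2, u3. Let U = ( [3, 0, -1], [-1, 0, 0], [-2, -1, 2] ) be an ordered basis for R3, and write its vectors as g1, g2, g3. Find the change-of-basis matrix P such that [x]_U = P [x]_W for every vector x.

[[1, 1, -1], [-1, 0, -2], [-1, -1, 2]]

Take x = uj: its W-coordinates are the j-th standard unit vector, so P e_j — column j of P — equals [uj]_U.
u1 = g1 - g2 - g3, giving column 1 = [1, -1, -1]; repeating for each j gives P = [[1, 1, -1], [-1, 0, -2], [-1, -1, 2]].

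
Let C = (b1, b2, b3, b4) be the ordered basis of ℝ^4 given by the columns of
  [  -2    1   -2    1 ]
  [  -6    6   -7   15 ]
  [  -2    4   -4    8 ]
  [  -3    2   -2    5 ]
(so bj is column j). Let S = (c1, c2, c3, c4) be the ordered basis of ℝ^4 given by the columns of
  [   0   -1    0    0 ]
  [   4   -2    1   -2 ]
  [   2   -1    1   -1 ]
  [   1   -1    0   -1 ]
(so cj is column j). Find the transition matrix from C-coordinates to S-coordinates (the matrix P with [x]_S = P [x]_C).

[[-1, 0, -1, 2], [2, -1, 2, -1], [2, 2, -1, 1], [0, -1, -1, -2]]

Column j of P is [bj]_S, since P maps C-coordinates to S-coordinates.
Expressing b1 in S: b1 = -c1 + 2c2 + 2c3 + 0·c4, so column 1 of P is [-1, 2, 2, 0].
Doing the same for each bj gives P = [[-1, 0, -1, 2], [2, -1, 2, -1], [2, 2, -1, 1], [0, -1, -1, -2]].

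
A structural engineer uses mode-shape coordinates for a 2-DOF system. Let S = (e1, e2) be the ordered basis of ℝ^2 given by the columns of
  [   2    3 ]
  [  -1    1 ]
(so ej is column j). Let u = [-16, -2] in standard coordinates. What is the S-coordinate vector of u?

[-2, -4]

We seek scalars with c_1 e1 + c_2 e2 = u; equivalently solve M c = u where the columns of M are e1, e2.
System: 2c_1 + 3c_2 = -16, -c_1 + c_2 = -2; solving gives c_1 = -2, c_2 = -4.
Check: -2e1 - 4e2 = [-16, -2].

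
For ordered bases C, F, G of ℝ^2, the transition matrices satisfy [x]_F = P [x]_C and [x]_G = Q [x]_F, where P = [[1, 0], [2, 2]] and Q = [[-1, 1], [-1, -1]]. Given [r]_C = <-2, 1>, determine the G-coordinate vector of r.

<0, 4>

Composing the changes, [r]_G = Q P [r]_C.
Q P = [[1, 2], [-3, -2]]; applying this to <-2, 1> gives <0, 4>.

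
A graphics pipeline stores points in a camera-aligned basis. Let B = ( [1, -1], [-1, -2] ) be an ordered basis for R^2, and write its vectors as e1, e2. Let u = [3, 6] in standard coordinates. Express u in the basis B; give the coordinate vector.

[u]_B is the unique c with M c = u, where M has columns e1, e2.
System: c_1 - c_2 = 3, -c_1 - 2c_2 = 6; solving gives c_1 = 0, c_2 = -3.
Check: 0·e1 - 3e2 = [3, 6].

[0, -3]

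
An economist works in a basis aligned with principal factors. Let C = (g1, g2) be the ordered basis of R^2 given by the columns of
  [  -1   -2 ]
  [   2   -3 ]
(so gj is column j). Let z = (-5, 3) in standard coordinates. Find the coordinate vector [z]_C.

(3, 1)

We seek scalars with c_1 g1 + c_2 g2 = z; equivalently solve M c = z where the columns of M are g1, g2.
System: -c_1 - 2c_2 = -5, 2c_1 - 3c_2 = 3; solving gives c_1 = 3, c_2 = 1.
Check: 3g1 + g2 = (-5, 3).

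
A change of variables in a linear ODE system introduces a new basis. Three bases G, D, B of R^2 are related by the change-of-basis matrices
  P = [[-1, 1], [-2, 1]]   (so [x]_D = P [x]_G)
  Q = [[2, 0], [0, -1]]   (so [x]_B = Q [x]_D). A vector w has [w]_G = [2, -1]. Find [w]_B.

[-6, 5]

Composing the changes, [w]_B = Q P [w]_G.
Q P = [[-2, 2], [2, -1]]; applying this to [2, -1] gives [-6, 5].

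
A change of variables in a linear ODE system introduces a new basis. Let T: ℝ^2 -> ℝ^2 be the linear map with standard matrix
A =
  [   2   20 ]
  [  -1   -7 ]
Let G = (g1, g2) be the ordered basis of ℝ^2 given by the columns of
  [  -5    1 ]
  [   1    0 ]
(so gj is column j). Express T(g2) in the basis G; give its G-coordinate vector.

Column 2 of [T]_G is the G-coordinate vector of T(g2).
In standard coordinates T(g2) = A g2 = <2, -1>.
Converting to G: <2, -1> = -g1 - 3g2, so the coordinate vector is <-1, -3>.

<-1, -3>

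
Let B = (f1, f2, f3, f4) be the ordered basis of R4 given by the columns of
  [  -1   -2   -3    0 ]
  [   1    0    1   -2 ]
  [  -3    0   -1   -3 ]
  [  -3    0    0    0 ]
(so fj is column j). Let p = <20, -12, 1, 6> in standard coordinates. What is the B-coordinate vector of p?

<-2, -3, -4, 3>

Write p = c_1 f1 + ... + c_4 f4 and solve for the c_i.
Solving this 4x4 system gives c = (-2, -3, -4, 3).
Check: -2f1 - 3f2 - 4f3 + 3f4 = <20, -12, 1, 6>.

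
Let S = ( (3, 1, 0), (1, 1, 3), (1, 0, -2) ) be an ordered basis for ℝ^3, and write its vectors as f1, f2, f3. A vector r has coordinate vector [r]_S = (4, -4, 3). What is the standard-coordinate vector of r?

By definition r = 4f1 - 4f2 + 3f3.
Summing componentwise gives (11, 0, -18).

(11, 0, -18)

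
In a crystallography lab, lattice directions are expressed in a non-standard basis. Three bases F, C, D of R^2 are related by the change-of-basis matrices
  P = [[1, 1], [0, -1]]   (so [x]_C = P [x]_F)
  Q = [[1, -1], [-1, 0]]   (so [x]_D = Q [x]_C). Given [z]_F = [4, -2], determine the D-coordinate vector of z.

[0, -2]

First [z]_C = P [z]_F = [2, 2].
Then [z]_D = Q [z]_C = [0, -2].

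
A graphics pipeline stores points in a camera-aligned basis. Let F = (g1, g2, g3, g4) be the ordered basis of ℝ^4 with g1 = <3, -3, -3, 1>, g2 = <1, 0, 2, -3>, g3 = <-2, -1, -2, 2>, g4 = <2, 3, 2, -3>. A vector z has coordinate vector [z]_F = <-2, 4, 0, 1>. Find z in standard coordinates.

<0, 9, 16, -17>

By definition z = -2g1 + 4g2 + 0·g3 + g4.
Summing componentwise gives <0, 9, 16, -17>.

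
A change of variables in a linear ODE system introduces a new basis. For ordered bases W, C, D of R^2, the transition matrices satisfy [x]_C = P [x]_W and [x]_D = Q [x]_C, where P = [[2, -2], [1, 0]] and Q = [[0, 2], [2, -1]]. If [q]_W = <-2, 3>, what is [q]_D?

<-4, -18>

Apply P to get C-coordinates <-10, -2>, then Q to get D-coordinates.
The result is [q]_D = <-4, -18>.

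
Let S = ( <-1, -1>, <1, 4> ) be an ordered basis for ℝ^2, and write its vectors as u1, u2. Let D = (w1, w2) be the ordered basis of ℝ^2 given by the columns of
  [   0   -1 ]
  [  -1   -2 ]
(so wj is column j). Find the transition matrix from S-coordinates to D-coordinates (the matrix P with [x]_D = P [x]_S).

Column j of P is [uj]_D, since P maps S-coordinates to D-coordinates.
Expressing u1 in D: u1 = -w1 + w2, so column 1 of P is <-1, 1>.
Doing the same for each uj gives P = [[-1, -2], [1, -1]].

[[-1, -2], [1, -1]]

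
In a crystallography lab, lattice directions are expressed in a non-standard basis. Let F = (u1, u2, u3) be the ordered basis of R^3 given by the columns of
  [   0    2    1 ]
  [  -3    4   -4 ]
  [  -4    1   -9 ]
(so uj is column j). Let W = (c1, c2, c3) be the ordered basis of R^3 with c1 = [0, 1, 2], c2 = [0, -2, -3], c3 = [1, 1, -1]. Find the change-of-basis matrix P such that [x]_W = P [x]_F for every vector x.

Column j of P is [uj]_W, since P maps F-coordinates to W-coordinates.
Expressing u1 in W: u1 = c1 + 2c2 + 0·c3, so column 1 of P is [1, 2, 0].
Doing the same for each uj gives P = [[1, 0, -1], [2, -1, 2], [0, 2, 1]].

[[1, 0, -1], [2, -1, 2], [0, 2, 1]]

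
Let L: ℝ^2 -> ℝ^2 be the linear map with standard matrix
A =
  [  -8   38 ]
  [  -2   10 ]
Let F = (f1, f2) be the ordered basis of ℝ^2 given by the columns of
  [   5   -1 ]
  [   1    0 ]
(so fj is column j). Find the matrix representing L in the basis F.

[[0, 2], [2, 2]]

The j-th column of [L]_F is [L(fj)]_F.
L(f1) = A f1 = [-2, 0] = 0·f1 + 2f2, so column 1 is [0, 2].
Repeating for f2 and assembling the columns gives [[0, 2], [2, 2]].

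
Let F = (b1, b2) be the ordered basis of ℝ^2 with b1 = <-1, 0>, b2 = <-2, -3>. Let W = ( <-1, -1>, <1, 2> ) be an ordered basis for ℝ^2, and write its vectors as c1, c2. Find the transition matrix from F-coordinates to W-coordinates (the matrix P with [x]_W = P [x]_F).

[[2, 1], [1, -1]]

Let M have columns bj and N have columns cj. Then for every x, N [x]_W = x = M [x]_F, so P = N^(-1) M.
Since det N = -1, N^(-1) has integer entries; multiplying gives P = [[2, 1], [1, -1]].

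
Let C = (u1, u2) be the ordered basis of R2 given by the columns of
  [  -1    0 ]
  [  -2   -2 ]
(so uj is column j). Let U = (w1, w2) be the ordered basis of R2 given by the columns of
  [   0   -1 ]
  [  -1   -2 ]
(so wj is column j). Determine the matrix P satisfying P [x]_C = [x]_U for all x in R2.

Let M have columns uj and N have columns wj. Then for every x, N [x]_U = x = M [x]_C, so P = N^(-1) M.
Since det N = -1, N^(-1) has integer entries; multiplying gives P = [[0, 2], [1, 0]].

[[0, 2], [1, 0]]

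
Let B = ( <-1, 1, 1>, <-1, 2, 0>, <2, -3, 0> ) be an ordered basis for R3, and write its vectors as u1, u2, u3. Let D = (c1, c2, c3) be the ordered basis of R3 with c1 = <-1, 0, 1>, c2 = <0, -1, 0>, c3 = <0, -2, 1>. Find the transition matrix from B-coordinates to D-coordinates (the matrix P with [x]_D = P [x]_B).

[[1, 1, -2], [-1, 0, -1], [0, -1, 2]]

Let M have columns uj and N have columns cj. Then for every x, N [x]_D = x = M [x]_B, so P = N^(-1) M.
Since det N = 1, N^(-1) has integer entries; multiplying gives P = [[1, 1, -2], [-1, 0, -1], [0, -1, 2]].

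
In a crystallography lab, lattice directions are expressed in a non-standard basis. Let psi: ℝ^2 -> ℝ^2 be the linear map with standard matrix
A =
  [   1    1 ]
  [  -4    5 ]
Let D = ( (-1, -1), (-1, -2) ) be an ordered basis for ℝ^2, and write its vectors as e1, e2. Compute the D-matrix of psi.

The j-th column of [psi]_D is [psi(ej)]_D.
psi(e1) = A e1 = (-2, -1) = 3e1 - e2, so column 1 is (3, -1).
Repeating for e2 and assembling the columns gives [[3, 0], [-1, 3]].

[[3, 0], [-1, 3]]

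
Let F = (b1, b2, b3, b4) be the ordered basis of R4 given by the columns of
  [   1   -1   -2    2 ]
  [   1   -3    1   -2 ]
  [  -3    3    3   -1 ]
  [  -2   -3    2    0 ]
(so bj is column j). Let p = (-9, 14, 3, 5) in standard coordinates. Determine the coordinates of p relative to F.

(2, -1, 3, -3)

[p]_F is the unique c with M c = p, where M has columns b1, ..., b4.
Row-reducing the augmented matrix [M | p] gives c = (2, -1, 3, -3).
Check: 2b1 - b2 + 3b3 - 3b4 = (-9, 14, 3, 5).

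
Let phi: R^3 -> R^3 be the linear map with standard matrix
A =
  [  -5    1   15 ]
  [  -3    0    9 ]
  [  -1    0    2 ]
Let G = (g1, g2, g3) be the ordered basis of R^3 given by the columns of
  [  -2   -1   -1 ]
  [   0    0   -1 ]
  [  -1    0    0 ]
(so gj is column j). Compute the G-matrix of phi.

With P the matrix whose columns are g1, ..., g3, [phi]_G = P^(-1) A P.
Column by column: phi(g1) = A g1 = [-5, -3, 0]; its G-coordinates [0, 2, 3] give column 1.
Continuing for each basis vector yields [phi]_G = [[0, -1, -1], [2, 0, 1], [3, -3, -3]].

[[0, -1, -1], [2, 0, 1], [3, -3, -3]]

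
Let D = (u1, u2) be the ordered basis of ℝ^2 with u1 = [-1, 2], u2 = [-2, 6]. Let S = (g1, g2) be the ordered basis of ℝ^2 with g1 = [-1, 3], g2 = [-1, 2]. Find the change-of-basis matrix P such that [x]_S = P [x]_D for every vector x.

Take x = uj: its D-coordinates are the j-th standard unit vector, so P e_j — column j of P — equals [uj]_S.
u1 = 0·g1 + g2, giving column 1 = [0, 1]; repeating for each j gives P = [[0, 2], [1, 0]].

[[0, 2], [1, 0]]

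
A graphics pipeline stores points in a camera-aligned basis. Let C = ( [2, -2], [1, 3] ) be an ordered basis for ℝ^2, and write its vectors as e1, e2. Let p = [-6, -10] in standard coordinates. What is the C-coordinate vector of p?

We seek scalars with c_1 e1 + c_2 e2 = p; equivalently solve M c = p where the columns of M are e1, e2.
System: 2c_1 + c_2 = -6, -2c_1 + 3c_2 = -10; solving gives c_1 = -1, c_2 = -4.
Check: -e1 - 4e2 = [-6, -10].

[-1, -4]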